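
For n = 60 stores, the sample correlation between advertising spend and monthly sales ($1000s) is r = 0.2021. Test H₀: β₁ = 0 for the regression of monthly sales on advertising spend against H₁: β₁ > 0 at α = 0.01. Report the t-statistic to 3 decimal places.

t = 1.572

t = r·√(n − 2)/√(1 − r²) = 0.2021·√58/√0.959156 = 1.572.
df = n − 2 = 58.
One-sided p ≈ 0.0607, which is ≥ 0.01, so fail to reject H₀.
The data do not give significant evidence of a linear association between advertising spend and monthly sales.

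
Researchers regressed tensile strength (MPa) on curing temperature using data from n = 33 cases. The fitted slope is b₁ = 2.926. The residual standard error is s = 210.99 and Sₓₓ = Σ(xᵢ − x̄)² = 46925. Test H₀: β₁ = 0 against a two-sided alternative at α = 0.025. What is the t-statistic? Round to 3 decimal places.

SE(b₁) = s/√Sₓₓ = 210.99/√46925 = 0.974002.
t = 2.926 / 0.974002 = 3.004.
df = n − 2 = 31.
Two-sided p ≈ 0.0052, which is < 0.025, so reject H₀.
There is evidence that curing temperature is associated with tensile strength.

t = 3.004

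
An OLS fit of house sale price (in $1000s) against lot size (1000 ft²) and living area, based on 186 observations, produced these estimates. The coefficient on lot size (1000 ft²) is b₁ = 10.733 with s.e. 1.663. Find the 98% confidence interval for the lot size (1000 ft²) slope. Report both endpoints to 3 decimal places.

df = n − k − 1 = 186 − 2 − 1 = 183.
t* = t_{0.01, 183} = 2.346897.
Margin = t* × SE = 2.346897 × 1.663 = 3.90289.
CI: 10.733 ± 3.90289 → (6.830, 14.636).
With 98% confidence, each one-unit increase in lot size (1000 ft²) is associated with a change of between 6.830 and 14.636 $1000s in house sale price, holding the other predictors fixed.

(6.830, 14.636)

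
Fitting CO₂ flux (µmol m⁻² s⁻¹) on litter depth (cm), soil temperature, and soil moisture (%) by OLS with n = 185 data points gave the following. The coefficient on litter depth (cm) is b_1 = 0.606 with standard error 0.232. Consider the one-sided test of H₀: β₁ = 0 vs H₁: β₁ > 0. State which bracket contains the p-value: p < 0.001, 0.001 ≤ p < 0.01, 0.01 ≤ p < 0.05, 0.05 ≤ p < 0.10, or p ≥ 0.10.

0.001 ≤ p < 0.01

t = 0.606 / 0.232 = 2.612.
df = n − k − 1 = 185 − 3 − 1 = 181.
One-sided p = P(T_{181} > t) ≈ 0.0049.
So 0.001 ≤ p < 0.01.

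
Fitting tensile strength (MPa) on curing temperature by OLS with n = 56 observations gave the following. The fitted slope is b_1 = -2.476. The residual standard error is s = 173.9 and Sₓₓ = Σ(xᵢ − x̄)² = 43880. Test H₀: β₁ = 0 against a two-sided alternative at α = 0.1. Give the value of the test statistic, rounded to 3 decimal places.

t = -2.983

SE(b_1) = s/√Sₓₓ = 173.9/√43880 = 0.830169.
t = -2.476 / 0.830169 = -2.983.
df = n − 2 = 54.
Two-sided p ≈ 0.0043, which is < 0.1, so reject H₀.
There is evidence that curing temperature is associated with tensile strength.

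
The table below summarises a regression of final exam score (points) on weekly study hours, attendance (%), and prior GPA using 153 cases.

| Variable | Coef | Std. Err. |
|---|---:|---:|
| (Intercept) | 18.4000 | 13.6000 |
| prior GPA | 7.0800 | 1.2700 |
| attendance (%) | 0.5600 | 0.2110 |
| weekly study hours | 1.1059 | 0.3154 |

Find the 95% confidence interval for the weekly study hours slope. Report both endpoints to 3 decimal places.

(0.483, 1.729)

Read off: b = 1.1059, SE = 0.3154 for weekly study hours.
df = n − k − 1 = 153 − 3 − 1 = 149.
t* = t_{0.025, 149} = 1.976013.
Margin = t* × SE = 1.976013 × 0.3154 = 0.62323.
CI: 1.1059 ± 0.62323 → (0.483, 1.729).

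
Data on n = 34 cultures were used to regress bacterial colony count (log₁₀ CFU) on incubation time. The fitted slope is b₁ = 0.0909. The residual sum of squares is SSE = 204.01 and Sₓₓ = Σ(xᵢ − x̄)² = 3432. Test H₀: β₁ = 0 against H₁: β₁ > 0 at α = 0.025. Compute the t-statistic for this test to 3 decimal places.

t = 2.109

MSE = SSE/(n − 2) = 204.01/32 = 6.37531.
SE(b₁) = √(MSE/Sₓₓ) = √(6.37531/3432) = 0.0431.
t = 0.0909 / 0.0431 = 2.109.
df = n − 2 = 32.
One-sided p ≈ 0.0214, which is < 0.025, so reject H₀.
There is evidence that the true slope on incubation time is positive.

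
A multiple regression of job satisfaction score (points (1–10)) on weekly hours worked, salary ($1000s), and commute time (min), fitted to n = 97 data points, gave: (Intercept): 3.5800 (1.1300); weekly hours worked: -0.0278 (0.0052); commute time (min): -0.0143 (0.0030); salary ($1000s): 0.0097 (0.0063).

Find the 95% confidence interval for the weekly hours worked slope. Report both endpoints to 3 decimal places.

Read off: b = -0.0278, SE = 0.0052 for weekly hours worked.
df = n − k − 1 = 97 − 3 − 1 = 93.
t* = t_{0.025, 93} = 1.985802.
Margin = t* × SE = 1.985802 × 0.0052 = 0.01033.
CI: -0.0278 ± 0.01033 → (-0.038, -0.017).

(-0.038, -0.017)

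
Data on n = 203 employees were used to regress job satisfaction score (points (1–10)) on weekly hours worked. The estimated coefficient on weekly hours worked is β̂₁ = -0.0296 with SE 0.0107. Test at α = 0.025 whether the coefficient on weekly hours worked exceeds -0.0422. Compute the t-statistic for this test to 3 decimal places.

H₀: β₁ = -0.0422 vs H₁: β₁ > -0.0422.
t = (β̂₁ − β₁⁰)/SE = (-0.0296 − (-0.0422)) / 0.0107 = 1.178.
df = n − 2 = 203 − 2 = 201.
One-sided p ≈ 0.1202, which is ≥ 0.025, so fail to reject H₀.
The data do not give significant evidence that the true slope on weekly hours worked exceeds -0.0422 points (1–10) per unit.

t = 1.178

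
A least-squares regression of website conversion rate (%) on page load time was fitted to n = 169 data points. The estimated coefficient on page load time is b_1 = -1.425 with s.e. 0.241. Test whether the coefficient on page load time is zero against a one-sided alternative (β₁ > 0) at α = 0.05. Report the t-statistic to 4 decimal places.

H₀: β₁ = 0 vs H₁: β₁ > 0.
t = (b_1 − β₁⁰)/SE = -1.425 / 0.241 = -5.9129.
df = n − 2 = 169 − 2 = 167.
One-sided p ≈ 1.0000, which is ≥ 0.05, so fail to reject H₀.
The data do not give significant evidence that the true slope on page load time is positive.

t = -5.9129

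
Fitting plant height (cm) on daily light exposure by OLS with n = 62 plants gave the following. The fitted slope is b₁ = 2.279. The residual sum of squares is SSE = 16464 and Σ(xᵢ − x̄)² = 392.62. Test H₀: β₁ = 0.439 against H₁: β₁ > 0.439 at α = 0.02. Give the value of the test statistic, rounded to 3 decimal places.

t = 2.201

MSE = SSE/(n − 2) = 16464/60 = 274.4.
SE(b₁) = √(MSE/Sₓₓ) = √(274.4/392.62) = 0.835999.
t = (2.279 − 0.439) / 0.835999 = 2.201.
df = n − 2 = 60.
One-sided p ≈ 0.0158, which is < 0.02, so reject H₀.
There is evidence that the true slope on daily light exposure exceeds 0.439 cm per unit.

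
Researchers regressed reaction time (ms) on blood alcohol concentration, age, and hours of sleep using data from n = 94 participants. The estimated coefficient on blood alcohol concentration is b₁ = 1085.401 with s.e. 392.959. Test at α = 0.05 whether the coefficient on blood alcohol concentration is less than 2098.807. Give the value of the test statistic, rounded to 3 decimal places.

H₀: β₁ = 2098.807 vs H₁: β₁ < 2098.807.
t = (b₁ − β₁⁰)/SE = (1085.401 − 2098.807) / 392.959 = -2.579.
df = n − k − 1 = 94 − 3 − 1 = 90.
One-sided p ≈ 0.0058, which is < 0.05, so reject H₀.
There is evidence that the true slope on blood alcohol concentration is below 2098.807 ms per unit, holding the other predictors fixed.

t = -2.579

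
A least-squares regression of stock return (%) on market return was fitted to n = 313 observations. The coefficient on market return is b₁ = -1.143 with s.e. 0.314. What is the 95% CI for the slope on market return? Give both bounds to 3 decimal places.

df = n − 2 = 313 − 2 = 311.
t* = t_{0.025, 311} = 1.967621.
Margin = t* × SE = 1.967621 × 0.314 = 0.61783.
CI: -1.143 ± 0.61783 → (-1.761, -0.525).
With 95% confidence, each one-unit increase in market return is associated with a change of between -1.761 and -0.525 % in stock return.

(-1.761, -0.525)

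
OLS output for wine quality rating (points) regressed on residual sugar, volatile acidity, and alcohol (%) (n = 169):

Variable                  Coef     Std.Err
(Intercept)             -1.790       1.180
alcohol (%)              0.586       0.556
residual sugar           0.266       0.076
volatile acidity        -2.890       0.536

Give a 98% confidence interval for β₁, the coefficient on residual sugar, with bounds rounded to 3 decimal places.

(0.087, 0.445)

Read off: b = 0.266, SE = 0.076 for residual sugar.
df = n − k − 1 = 169 − 3 − 1 = 165.
t* = t_{0.01, 165} = 2.34916.
Margin = t* × SE = 2.34916 × 0.076 = 0.17854.
CI: 0.266 ± 0.17854 → (0.087, 0.445).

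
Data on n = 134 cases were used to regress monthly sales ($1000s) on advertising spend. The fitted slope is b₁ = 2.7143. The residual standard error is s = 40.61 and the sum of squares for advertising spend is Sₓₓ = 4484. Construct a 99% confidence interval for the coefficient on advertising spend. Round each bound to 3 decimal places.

SE(b₁) = s/√Sₓₓ = 40.61/√4484 = 0.606457.
df = n − 2 = 132.
t* = t_{0.005, 132} = 2.613588.
Margin = t* × SE = 2.613588 × 0.606457 = 1.58503.
CI: 2.7143 ± 1.58503 → (1.129, 4.299).
With 99% confidence, each one-unit increase in advertising spend is associated with a change of between 1.129 and 4.299 $1000s in monthly sales.

(1.129, 4.299)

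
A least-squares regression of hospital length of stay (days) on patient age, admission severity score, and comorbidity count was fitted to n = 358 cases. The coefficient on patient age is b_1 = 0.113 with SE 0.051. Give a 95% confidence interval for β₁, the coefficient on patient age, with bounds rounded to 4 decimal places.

df = n − k − 1 = 358 − 3 − 1 = 354.
t* = t_{0.025, 354} = 1.966688.
Margin = t* × SE = 1.966688 × 0.051 = 0.100301.
CI: 0.113 ± 0.100301 → (0.0127, 0.2133).
With 95% confidence, each one-unit increase in patient age is associated with a change of between 0.0127 and 0.2133 days in hospital length of stay, holding the other predictors fixed.

(0.0127, 0.2133)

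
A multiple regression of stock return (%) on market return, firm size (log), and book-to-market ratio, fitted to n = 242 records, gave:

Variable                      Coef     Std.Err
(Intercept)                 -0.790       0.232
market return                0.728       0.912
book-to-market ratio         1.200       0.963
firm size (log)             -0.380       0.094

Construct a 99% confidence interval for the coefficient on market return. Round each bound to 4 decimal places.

Read off: b = 0.728, SE = 0.912 for market return.
df = n − k − 1 = 242 − 3 − 1 = 238.
t* = t_{0.005, 238} = 2.596644.
Margin = t* × SE = 2.596644 × 0.912 = 2.368139.
CI: 0.728 ± 2.368139 → (-1.6401, 3.0961).

(-1.6401, 3.0961)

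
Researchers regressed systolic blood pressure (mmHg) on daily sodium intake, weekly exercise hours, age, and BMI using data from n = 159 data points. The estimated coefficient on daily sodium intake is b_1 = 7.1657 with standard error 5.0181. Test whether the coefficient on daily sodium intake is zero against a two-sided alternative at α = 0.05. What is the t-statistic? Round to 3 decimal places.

H₀: β₁ = 0 vs H₁: β₁ ≠ 0.
t = (b_1 − β₁⁰)/SE = 7.1657 / 5.0181 = 1.428.
df = n − k − 1 = 159 − 4 − 1 = 154.
Two-sided p ≈ 0.1553, which is ≥ 0.05, so fail to reject H₀.
The data do not give significant evidence of an association between daily sodium intake and systolic blood pressure, after adjusting for the other predictors.

t = 1.428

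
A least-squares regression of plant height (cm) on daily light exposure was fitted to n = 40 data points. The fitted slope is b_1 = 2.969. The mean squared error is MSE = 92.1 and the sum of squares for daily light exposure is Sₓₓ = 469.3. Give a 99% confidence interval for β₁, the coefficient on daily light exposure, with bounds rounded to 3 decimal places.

SE(b_1) = √(MSE/Sₓₓ) = √(92.1/469.3) = 0.443001.
df = n − 2 = 38.
t* = t_{0.005, 38} = 2.711558.
Margin = t* × SE = 2.711558 × 0.443001 = 1.20122.
CI: 2.969 ± 1.20122 → (1.768, 4.170).
With 99% confidence, each one-unit increase in daily light exposure is associated with a change of between 1.768 and 4.170 cm in plant height.

(1.768, 4.170)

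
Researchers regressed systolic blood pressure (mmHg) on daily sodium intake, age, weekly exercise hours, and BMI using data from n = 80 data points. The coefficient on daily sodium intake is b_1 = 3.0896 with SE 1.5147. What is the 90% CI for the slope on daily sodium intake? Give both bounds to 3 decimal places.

df = n − k − 1 = 80 − 4 − 1 = 75.
t* = t_{0.05, 75} = 1.665425.
Margin = t* × SE = 1.665425 × 1.5147 = 2.52262.
CI: 3.0896 ± 2.52262 → (0.567, 5.612).
With 90% confidence, each one-unit increase in daily sodium intake is associated with a change of between 0.567 and 5.612 mmHg in systolic blood pressure, holding the other predictors fixed.

(0.567, 5.612)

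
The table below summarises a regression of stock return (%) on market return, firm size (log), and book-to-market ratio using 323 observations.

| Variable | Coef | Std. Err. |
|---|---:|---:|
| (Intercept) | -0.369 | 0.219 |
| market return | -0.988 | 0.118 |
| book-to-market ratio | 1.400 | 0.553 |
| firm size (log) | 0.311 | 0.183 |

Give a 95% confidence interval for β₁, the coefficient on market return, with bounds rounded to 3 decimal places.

(-1.220, -0.756)

Read off: b = -0.988, SE = 0.118 for market return.
df = n − k − 1 = 323 − 3 − 1 = 319.
t* = t_{0.025, 319} = 1.967428.
Margin = t* × SE = 1.967428 × 0.118 = 0.23216.
CI: -0.988 ± 0.23216 → (-1.220, -0.756).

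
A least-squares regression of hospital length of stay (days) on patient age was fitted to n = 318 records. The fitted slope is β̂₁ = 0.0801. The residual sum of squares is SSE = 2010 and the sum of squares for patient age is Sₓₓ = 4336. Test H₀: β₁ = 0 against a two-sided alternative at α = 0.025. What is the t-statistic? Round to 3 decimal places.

MSE = SSE/(n − 2) = 2010/316 = 6.36076.
SE(β̂₁) = √(MSE/Sₓₓ) = √(6.36076/4336) = 0.038301.
t = 0.0801 / 0.038301 = 2.091.
df = n − 2 = 316.
Two-sided p ≈ 0.0373, which is ≥ 0.025, so fail to reject H₀.
The data do not give significant evidence of an association between patient age and hospital length of stay.

t = 2.091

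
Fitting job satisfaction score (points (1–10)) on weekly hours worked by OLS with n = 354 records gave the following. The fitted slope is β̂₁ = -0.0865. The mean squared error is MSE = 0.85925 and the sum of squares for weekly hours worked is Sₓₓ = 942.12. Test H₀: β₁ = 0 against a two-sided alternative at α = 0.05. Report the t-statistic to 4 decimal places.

t = -2.8642

SE(β̂₁) = √(MSE/Sₓₓ) = √(0.85925/942.12) = 0.0302.
t = -0.0865 / 0.0302 = -2.8642.
df = n − 2 = 352.
Two-sided p ≈ 0.0044, which is < 0.05, so reject H₀.
There is evidence that weekly hours worked is associated with job satisfaction score.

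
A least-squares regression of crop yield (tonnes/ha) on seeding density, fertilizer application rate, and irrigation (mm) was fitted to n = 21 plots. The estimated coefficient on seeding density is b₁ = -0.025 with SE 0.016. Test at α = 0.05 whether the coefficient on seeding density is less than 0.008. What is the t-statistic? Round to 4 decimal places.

t = -2.0625

H₀: β₁ = 0.008 vs H₁: β₁ < 0.008.
t = (b₁ − β₁⁰)/SE = (-0.025 − 0.008) / 0.016 = -2.0625.
df = n − k − 1 = 21 − 3 − 1 = 17.
One-sided p ≈ 0.0274, which is < 0.05, so reject H₀.
There is evidence that the true slope on seeding density is below 0.008 tonnes/ha per unit, holding the other predictors fixed.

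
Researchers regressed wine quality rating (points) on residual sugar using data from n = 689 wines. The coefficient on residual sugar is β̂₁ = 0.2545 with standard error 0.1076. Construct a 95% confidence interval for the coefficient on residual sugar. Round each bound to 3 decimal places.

df = n − 2 = 689 − 2 = 687.
t* = t_{0.025, 687} = 1.963423.
Margin = t* × SE = 1.963423 × 0.1076 = 0.21126.
CI: 0.2545 ± 0.21126 → (0.043, 0.466).
With 95% confidence, each one-unit increase in residual sugar is associated with a change of between 0.043 and 0.466 points in wine quality rating.

(0.043, 0.466)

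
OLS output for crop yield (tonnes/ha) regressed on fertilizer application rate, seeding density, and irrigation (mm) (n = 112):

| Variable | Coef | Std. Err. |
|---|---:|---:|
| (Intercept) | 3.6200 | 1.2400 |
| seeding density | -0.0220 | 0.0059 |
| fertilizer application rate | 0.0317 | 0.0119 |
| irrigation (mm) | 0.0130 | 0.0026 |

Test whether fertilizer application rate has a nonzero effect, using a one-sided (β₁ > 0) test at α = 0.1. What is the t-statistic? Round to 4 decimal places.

Read off: b = 0.0317, SE = 0.0119 for fertilizer application rate.
H₀: β₁ = 0 vs H₁: β₁ > 0.
t = 0.0317 / 0.0119 = 2.6639.
df = n − k − 1 = 112 − 3 − 1 = 108.
One-sided p ≈ 0.0045, which is < 0.1, so reject H₀.
There is evidence that the true slope on fertilizer application rate is positive, holding the other predictors fixed.

t = 2.6639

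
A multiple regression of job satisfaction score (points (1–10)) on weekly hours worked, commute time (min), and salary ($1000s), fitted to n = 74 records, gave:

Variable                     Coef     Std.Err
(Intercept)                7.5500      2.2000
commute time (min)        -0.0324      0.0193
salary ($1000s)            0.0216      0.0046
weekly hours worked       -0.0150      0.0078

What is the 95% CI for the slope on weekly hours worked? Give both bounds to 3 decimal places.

(-0.031, 0.001)

Read off: b = -0.0150, SE = 0.0078 for weekly hours worked.
df = n − k − 1 = 74 − 3 − 1 = 70.
t* = t_{0.025, 70} = 1.994437.
Margin = t* × SE = 1.994437 × 0.0078 = 0.01556.
CI: -0.0150 ± 0.01556 → (-0.031, 0.001).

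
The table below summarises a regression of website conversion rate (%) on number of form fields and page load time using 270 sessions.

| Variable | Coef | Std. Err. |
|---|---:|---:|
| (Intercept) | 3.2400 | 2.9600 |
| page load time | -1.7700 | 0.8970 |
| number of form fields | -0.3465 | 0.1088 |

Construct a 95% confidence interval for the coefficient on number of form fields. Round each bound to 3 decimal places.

(-0.561, -0.132)

Read off: b = -0.3465, SE = 0.1088 for number of form fields.
df = n − k − 1 = 270 − 2 − 1 = 267.
t* = t_{0.025, 267} = 1.968889.
Margin = t* × SE = 1.968889 × 0.1088 = 0.21422.
CI: -0.3465 ± 0.21422 → (-0.561, -0.132).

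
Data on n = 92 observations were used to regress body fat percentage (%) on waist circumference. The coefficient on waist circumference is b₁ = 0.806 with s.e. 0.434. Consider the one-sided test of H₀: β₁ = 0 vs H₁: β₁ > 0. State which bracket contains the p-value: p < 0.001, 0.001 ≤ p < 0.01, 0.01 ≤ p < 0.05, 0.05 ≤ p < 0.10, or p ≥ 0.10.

t = 0.806 / 0.434 = 1.857.
df = n − 2 = 92 − 2 = 90.
One-sided p = P(T_{90} > t) ≈ 0.0333.
So 0.01 ≤ p < 0.05.

0.01 ≤ p < 0.05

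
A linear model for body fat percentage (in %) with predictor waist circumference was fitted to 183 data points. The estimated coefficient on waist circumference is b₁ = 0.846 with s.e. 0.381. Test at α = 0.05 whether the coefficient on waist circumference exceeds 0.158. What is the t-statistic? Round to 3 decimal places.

H₀: β₁ = 0.158 vs H₁: β₁ > 0.158.
t = (b₁ − β₁⁰)/SE = (0.846 − 0.158) / 0.381 = 1.806.
df = n − 2 = 183 − 2 = 181.
One-sided p ≈ 0.0363, which is < 0.05, so reject H₀.
There is evidence that the true slope on waist circumference exceeds 0.158 % per unit.

t = 1.806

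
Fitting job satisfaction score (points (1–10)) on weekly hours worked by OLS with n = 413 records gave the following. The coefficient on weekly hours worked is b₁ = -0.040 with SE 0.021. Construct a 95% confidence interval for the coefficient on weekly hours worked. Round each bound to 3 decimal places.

df = n − 2 = 413 − 2 = 411.
t* = t_{0.025, 411} = 1.965753.
Margin = t* × SE = 1.965753 × 0.021 = 0.04128.
CI: -0.040 ± 0.04128 → (-0.081, 0.001).
With 95% confidence, each one-unit increase in weekly hours worked is associated with a change of between -0.081 and 0.001 points (1–10) in job satisfaction score.

(-0.081, 0.001)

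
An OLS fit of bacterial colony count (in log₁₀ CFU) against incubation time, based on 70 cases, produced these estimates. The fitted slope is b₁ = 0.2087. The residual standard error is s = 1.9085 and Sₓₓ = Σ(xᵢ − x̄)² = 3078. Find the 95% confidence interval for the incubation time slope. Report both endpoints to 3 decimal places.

SE(b₁) = s/√Sₓₓ = 1.9085/√3078 = 0.0344.
df = n − 2 = 68.
t* = t_{0.025, 68} = 1.995469.
Margin = t* × SE = 1.995469 × 0.0344 = 0.06864.
CI: 0.2087 ± 0.06864 → (0.140, 0.277).
With 95% confidence, each one-unit increase in incubation time is associated with a change of between 0.140 and 0.277 log₁₀ CFU in bacterial colony count.

(0.140, 0.277)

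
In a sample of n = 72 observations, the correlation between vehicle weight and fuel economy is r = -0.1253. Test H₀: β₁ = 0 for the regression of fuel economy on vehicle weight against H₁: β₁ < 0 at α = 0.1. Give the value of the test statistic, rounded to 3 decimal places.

t = -1.057

t = r·√(n − 2)/√(1 − r²) = -0.1253·√70/√0.9843 = -1.057.
df = n − 2 = 70.
One-sided p ≈ 0.1471, which is ≥ 0.1, so fail to reject H₀.
The data do not give significant evidence of a linear association between vehicle weight and fuel economy.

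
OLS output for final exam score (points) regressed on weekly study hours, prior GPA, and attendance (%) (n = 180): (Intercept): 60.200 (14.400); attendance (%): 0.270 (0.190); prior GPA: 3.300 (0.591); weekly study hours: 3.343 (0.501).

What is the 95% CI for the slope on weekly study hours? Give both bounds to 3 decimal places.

Read off: b = 3.343, SE = 0.501 for weekly study hours.
df = n − k − 1 = 180 − 3 − 1 = 176.
t* = t_{0.025, 176} = 1.973534.
Margin = t* × SE = 1.973534 × 0.501 = 0.98874.
CI: 3.343 ± 0.98874 → (2.354, 4.332).

(2.354, 4.332)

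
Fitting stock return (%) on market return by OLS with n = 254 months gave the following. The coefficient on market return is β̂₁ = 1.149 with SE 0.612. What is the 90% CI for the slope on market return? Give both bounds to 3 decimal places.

df = n − 2 = 254 − 2 = 252.
t* = t_{0.05, 252} = 1.650923.
Margin = t* × SE = 1.650923 × 0.612 = 1.01036.
CI: 1.149 ± 1.01036 → (0.139, 2.159).
With 90% confidence, each one-unit increase in market return is associated with a change of between 0.139 and 2.159 % in stock return.

(0.139, 2.159)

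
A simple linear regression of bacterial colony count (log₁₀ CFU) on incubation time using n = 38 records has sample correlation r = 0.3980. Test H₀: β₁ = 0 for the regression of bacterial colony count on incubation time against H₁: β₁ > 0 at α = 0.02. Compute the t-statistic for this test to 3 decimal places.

t = r·√(n − 2)/√(1 − r²) = 0.3980·√36/√0.841596 = 2.603.
df = n − 2 = 36.
One-sided p ≈ 0.0067, which is < 0.02, so reject H₀.
There is evidence of a linear association between incubation time and bacterial colony count.

t = 2.603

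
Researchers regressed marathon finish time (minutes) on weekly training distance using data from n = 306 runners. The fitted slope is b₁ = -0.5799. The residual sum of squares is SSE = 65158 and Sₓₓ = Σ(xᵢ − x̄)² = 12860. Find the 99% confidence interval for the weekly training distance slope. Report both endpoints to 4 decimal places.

(-0.9145, -0.2453)

MSE = SSE/(n − 2) = 65158/304 = 214.336.
SE(b₁) = √(MSE/Sₓₓ) = √(214.336/12860) = 0.1291.
df = n − 2 = 304.
t* = t_{0.005, 304} = 2.592098.
Margin = t* × SE = 2.592098 × 0.1291 = 0.334640.
CI: -0.5799 ± 0.334640 → (-0.9145, -0.2453).
With 99% confidence, each one-unit increase in weekly training distance is associated with a change of between -0.9145 and -0.2453 minutes in marathon finish time.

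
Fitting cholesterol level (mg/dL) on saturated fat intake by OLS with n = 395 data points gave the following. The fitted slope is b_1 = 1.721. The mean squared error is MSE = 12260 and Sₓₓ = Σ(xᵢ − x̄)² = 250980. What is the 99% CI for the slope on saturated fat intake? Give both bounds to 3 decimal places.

(1.149, 2.293)

SE(b_1) = √(MSE/Sₓₓ) = √(12260/250980) = 0.221017.
df = n − 2 = 393.
t* = t_{0.005, 393} = 2.588397.
Margin = t* × SE = 2.588397 × 0.221017 = 0.57208.
CI: 1.721 ± 0.57208 → (1.149, 2.293).
With 99% confidence, each one-unit increase in saturated fat intake is associated with a change of between 1.149 and 2.293 mg/dL in cholesterol level.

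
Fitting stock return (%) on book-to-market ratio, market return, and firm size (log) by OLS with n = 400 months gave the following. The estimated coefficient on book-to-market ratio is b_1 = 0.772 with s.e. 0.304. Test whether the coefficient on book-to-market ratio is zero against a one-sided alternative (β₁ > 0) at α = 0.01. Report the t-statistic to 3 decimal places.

H₀: β₁ = 0 vs H₁: β₁ > 0.
t = (b_1 − β₁⁰)/SE = 0.772 / 0.304 = 2.539.
df = n − k − 1 = 400 − 3 − 1 = 396.
One-sided p ≈ 0.0057, which is < 0.01, so reject H₀.
There is evidence that the true slope on book-to-market ratio is positive, holding the other predictors fixed.

t = 2.539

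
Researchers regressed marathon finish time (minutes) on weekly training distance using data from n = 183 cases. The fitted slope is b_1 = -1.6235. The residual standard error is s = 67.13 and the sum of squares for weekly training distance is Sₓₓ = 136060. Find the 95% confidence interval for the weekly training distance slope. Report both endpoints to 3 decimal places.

SE(b_1) = s/√Sₓₓ = 67.13/√136060 = 0.181992.
df = n − 2 = 181.
t* = t_{0.025, 181} = 1.973157.
Margin = t* × SE = 1.973157 × 0.181992 = 0.35910.
CI: -1.6235 ± 0.35910 → (-1.983, -1.264).
With 95% confidence, each one-unit increase in weekly training distance is associated with a change of between -1.983 and -1.264 minutes in marathon finish time.

(-1.983, -1.264)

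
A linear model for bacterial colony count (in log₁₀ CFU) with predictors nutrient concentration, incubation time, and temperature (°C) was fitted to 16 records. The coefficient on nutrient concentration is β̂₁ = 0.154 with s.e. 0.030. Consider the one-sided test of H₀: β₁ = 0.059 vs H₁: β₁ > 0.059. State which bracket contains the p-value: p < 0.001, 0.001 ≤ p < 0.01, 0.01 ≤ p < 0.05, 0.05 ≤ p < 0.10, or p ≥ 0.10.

t = (0.154 − 0.059) / 0.030 = 3.167.
df = n − k − 1 = 16 − 3 − 1 = 12.
One-sided p = P(T_{12} > t) ≈ 0.0041.
So 0.001 ≤ p < 0.01.

0.001 ≤ p < 0.01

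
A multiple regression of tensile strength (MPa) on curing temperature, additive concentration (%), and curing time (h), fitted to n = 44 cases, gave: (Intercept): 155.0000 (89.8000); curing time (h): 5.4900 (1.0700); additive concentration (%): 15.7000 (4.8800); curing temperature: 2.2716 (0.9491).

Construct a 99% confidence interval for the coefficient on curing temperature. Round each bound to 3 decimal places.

Read off: b = 2.2716, SE = 0.9491 for curing temperature.
df = n − k − 1 = 44 − 3 − 1 = 40.
t* = t_{0.005, 40} = 2.704459.
Margin = t* × SE = 2.704459 × 0.9491 = 2.56680.
CI: 2.2716 ± 2.56680 → (-0.295, 4.838).

(-0.295, 4.838)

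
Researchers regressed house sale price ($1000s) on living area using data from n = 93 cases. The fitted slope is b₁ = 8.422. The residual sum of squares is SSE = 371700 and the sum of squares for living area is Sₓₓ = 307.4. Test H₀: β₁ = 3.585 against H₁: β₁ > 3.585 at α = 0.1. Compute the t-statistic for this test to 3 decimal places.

MSE = SSE/(n − 2) = 371700/91 = 4084.62.
SE(b₁) = √(MSE/Sₓₓ) = √(4084.62/307.4) = 3.64522.
t = (8.422 − 3.585) / 3.64522 = 1.327.
df = n − 2 = 91.
One-sided p ≈ 0.0939, which is < 0.1, so reject H₀.
There is evidence that the true slope on living area exceeds 3.585 $1000s per unit.

t = 1.327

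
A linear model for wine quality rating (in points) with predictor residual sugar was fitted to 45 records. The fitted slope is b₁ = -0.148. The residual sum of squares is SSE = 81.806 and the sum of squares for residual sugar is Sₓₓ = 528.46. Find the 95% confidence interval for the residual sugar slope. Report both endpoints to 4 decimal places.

MSE = SSE/(n − 2) = 81.806/43 = 1.90247.
SE(b₁) = √(MSE/Sₓₓ) = √(1.90247/528.46) = 0.0600001.
df = n − 2 = 43.
t* = t_{0.025, 43} = 2.016692.
Margin = t* × SE = 2.016692 × 0.0600001 = 0.121002.
CI: -0.148 ± 0.121002 → (-0.2690, -0.0270).
With 95% confidence, each one-unit increase in residual sugar is associated with a change of between -0.2690 and -0.0270 points in wine quality rating.

(-0.2690, -0.0270)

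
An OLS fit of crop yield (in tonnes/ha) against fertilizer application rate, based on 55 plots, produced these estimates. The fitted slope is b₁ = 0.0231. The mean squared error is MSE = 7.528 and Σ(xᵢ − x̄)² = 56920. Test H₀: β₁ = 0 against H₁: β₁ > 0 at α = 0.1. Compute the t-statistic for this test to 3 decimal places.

t = 2.009

SE(b₁) = √(MSE/Sₓₓ) = √(7.528/56920) = 0.0115003.
t = 0.0231 / 0.0115003 = 2.009.
df = n − 2 = 53.
One-sided p ≈ 0.0248, which is < 0.1, so reject H₀.
There is evidence that the true slope on fertilizer application rate is positive.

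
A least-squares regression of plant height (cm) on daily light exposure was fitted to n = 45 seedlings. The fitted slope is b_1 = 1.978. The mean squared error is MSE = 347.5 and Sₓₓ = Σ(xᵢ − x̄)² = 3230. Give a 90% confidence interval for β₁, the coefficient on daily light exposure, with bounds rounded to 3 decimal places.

SE(b_1) = √(MSE/Sₓₓ) = √(347.5/3230) = 0.328002.
df = n − 2 = 43.
t* = t_{0.05, 43} = 1.681071.
Margin = t* × SE = 1.681071 × 0.328002 = 0.55139.
CI: 1.978 ± 0.55139 → (1.427, 2.529).
With 90% confidence, each one-unit increase in daily light exposure is associated with a change of between 1.427 and 2.529 cm in plant height.

(1.427, 2.529)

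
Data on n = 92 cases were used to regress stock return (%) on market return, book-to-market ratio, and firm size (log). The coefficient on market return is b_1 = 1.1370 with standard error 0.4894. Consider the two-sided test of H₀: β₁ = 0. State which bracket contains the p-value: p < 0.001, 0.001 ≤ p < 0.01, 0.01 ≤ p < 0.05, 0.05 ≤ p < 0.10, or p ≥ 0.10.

t = 1.1370 / 0.4894 = 2.323.
df = n − k − 1 = 92 − 3 − 1 = 88.
Two-sided p = 2·P(T_{88} > |t|) ≈ 0.0225.
So 0.01 ≤ p < 0.05.

0.01 ≤ p < 0.05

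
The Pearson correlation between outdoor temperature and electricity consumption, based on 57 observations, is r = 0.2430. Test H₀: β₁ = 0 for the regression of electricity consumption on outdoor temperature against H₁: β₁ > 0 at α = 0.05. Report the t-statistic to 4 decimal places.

t = r·√(n − 2)/√(1 − r²) = 0.2430·√55/√0.940951 = 1.8578.
df = n − 2 = 55.
One-sided p ≈ 0.0343, which is < 0.05, so reject H₀.
There is evidence of a linear association between outdoor temperature and electricity consumption.

t = 1.8578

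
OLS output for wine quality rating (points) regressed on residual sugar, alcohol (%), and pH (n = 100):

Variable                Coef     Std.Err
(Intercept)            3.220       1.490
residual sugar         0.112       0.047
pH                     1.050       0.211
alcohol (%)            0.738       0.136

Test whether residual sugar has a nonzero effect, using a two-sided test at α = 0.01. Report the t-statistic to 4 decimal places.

t = 2.3830

Read off: b = 0.112, SE = 0.047 for residual sugar.
H₀: β₁ = 0 vs H₁: β₁ ≠ 0.
t = 0.112 / 0.047 = 2.3830.
df = n − k − 1 = 100 − 3 − 1 = 96.
Two-sided p ≈ 0.0191, which is ≥ 0.01, so fail to reject H₀.
The data do not give significant evidence of an association between residual sugar and wine quality rating, after adjusting for the other predictors.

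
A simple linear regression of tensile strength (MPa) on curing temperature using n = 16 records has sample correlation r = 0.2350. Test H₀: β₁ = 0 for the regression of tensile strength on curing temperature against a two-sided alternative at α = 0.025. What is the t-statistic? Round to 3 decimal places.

t = r·√(n − 2)/√(1 − r²) = 0.2350·√14/√0.944775 = 0.905.
df = n − 2 = 14.
Two-sided p ≈ 0.3810, which is ≥ 0.025, so fail to reject H₀.
The data do not give significant evidence of a linear association between curing temperature and tensile strength.

t = 0.905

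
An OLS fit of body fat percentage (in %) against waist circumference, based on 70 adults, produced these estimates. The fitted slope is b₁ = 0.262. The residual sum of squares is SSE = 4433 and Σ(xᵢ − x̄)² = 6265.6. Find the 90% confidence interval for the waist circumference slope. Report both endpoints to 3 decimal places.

MSE = SSE/(n − 2) = 4433/68 = 65.1912.
SE(b₁) = √(MSE/Sₓₓ) = √(65.1912/6265.6) = 0.102003.
df = n − 2 = 68.
t* = t_{0.05, 68} = 1.667572.
Margin = t* × SE = 1.667572 × 0.102003 = 0.17010.
CI: 0.262 ± 0.17010 → (0.092, 0.432).
With 90% confidence, each one-unit increase in waist circumference is associated with a change of between 0.092 and 0.432 % in body fat percentage.

(0.092, 0.432)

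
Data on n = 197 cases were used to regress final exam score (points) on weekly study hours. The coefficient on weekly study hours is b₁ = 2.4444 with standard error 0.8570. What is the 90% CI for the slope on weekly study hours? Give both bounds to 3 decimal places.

df = n − 2 = 197 − 2 = 195.
t* = t_{0.05, 195} = 1.652705.
Margin = t* × SE = 1.652705 × 0.8570 = 1.41637.
CI: 2.4444 ± 1.41637 → (1.028, 3.861).
With 90% confidence, each one-unit increase in weekly study hours is associated with a change of between 1.028 and 3.861 points in final exam score.

(1.028, 3.861)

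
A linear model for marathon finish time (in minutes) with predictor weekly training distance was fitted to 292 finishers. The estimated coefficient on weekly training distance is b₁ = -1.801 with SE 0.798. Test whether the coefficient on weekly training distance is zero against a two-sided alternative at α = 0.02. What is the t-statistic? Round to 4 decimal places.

t = -2.2569

H₀: β₁ = 0 vs H₁: β₁ ≠ 0.
t = (b₁ − β₁⁰)/SE = -1.801 / 0.798 = -2.2569.
df = n − 2 = 292 − 2 = 290.
Two-sided p ≈ 0.0248, which is ≥ 0.02, so fail to reject H₀.
The data do not give significant evidence of an association between weekly training distance and marathon finish time.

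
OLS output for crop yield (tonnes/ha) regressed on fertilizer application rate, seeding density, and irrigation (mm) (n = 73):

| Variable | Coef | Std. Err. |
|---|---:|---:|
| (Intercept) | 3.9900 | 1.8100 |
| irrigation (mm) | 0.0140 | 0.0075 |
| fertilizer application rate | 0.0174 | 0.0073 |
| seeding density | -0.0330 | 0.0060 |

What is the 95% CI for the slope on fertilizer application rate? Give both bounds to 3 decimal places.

(0.003, 0.032)

Read off: b = 0.0174, SE = 0.0073 for fertilizer application rate.
df = n − k − 1 = 73 − 3 − 1 = 69.
t* = t_{0.025, 69} = 1.994945.
Margin = t* × SE = 1.994945 × 0.0073 = 0.01456.
CI: 0.0174 ± 0.01456 → (0.003, 0.032).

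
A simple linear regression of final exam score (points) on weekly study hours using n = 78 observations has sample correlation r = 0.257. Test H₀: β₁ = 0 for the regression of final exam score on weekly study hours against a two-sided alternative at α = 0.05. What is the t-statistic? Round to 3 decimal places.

t = r·√(n − 2)/√(1 − r²) = 0.257·√76/√0.933951 = 2.318.
df = n − 2 = 76.
Two-sided p ≈ 0.0231, which is < 0.05, so reject H₀.
There is evidence of a linear association between weekly study hours and final exam score.

t = 2.318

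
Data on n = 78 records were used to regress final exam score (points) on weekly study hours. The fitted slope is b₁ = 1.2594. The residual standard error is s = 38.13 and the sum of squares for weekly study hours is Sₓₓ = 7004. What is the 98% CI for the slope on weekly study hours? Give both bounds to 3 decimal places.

SE(b₁) = s/√Sₓₓ = 38.13/√7004 = 0.455611.
df = n − 2 = 76.
t* = t_{0.01, 76} = 2.37642.
Margin = t* × SE = 2.37642 × 0.455611 = 1.08272.
CI: 1.2594 ± 1.08272 → (0.177, 2.342).
With 98% confidence, each one-unit increase in weekly study hours is associated with a change of between 0.177 and 2.342 points in final exam score.

(0.177, 2.342)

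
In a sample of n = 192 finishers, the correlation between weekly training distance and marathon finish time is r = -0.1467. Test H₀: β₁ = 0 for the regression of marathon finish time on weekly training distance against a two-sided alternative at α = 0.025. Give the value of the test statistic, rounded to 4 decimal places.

t = -2.0442

t = r·√(n − 2)/√(1 − r²) = -0.1467·√190/√0.978479 = -2.0442.
df = n − 2 = 190.
Two-sided p ≈ 0.0423, which is ≥ 0.025, so fail to reject H₀.
The data do not give significant evidence of a linear association between weekly training distance and marathon finish time.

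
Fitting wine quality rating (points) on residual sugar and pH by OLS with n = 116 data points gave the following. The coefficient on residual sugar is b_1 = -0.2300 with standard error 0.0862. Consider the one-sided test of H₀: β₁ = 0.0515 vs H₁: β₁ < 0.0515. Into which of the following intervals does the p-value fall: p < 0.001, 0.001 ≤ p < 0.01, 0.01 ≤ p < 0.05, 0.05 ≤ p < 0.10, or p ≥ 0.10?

p < 0.001

t = (-0.2300 − 0.0515) / 0.0862 = -3.266.
df = n − k − 1 = 116 − 2 − 1 = 113.
One-sided p = P(T_{113} < t) ≈ 0.0007.
So p < 0.001.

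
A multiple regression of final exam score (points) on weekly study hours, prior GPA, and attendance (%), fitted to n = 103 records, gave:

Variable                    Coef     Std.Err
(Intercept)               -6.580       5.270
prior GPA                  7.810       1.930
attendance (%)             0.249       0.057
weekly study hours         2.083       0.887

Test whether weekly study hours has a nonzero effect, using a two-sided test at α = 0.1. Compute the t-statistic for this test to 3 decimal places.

Read off: b = 2.083, SE = 0.887 for weekly study hours.
H₀: β₁ = 0 vs H₁: β₁ ≠ 0.
t = 2.083 / 0.887 = 2.348.
df = n − k − 1 = 103 − 3 − 1 = 99.
Two-sided p ≈ 0.0208, which is < 0.1, so reject H₀.
There is evidence that weekly study hours is associated with final exam score, holding the other predictors fixed.

t = 2.348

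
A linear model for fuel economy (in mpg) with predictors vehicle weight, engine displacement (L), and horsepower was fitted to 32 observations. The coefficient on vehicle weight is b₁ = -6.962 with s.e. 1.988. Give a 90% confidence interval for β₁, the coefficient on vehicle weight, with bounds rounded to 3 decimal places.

df = n − k − 1 = 32 − 3 − 1 = 28.
t* = t_{0.05, 28} = 1.701131.
Margin = t* × SE = 1.701131 × 1.988 = 3.38185.
CI: -6.962 ± 3.38185 → (-10.344, -3.580).
With 90% confidence, each one-unit increase in vehicle weight is associated with a change of between -10.344 and -3.580 mpg in fuel economy, holding the other predictors fixed.

(-10.344, -3.580)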